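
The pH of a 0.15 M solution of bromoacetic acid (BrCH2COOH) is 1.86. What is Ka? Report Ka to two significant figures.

[H+] = 10^(-1.86) = 1.38 × 10^-2 M
At equilibrium [HA] = 0.15 − 1.38 × 10^-2 = 1.36 × 10^-1 M
Ka = [H+][A-]/[HA] = (1.38 × 10^-2)² / 1.36 × 10^-1 = 1.4 × 10^-3

Ka = 1.4 × 10^-3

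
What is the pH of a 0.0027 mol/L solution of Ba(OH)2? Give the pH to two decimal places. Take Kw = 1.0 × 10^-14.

Ba(OH)2 is a strong base (each formula unit releases 2 OH-); [OH-] = 0.0054 M.
pOH = -log(0.0054) = 2.27
pH = 14.00 - 2.27 = 11.73

pH = 11.73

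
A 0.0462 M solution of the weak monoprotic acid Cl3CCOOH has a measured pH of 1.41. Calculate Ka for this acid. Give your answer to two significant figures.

Ka = 2.1 × 10^-1

[H+] = 10^(-1.41) = 3.89 × 10^-2 M
At equilibrium [HA] = 0.0462 − 3.89 × 10^-2 = 7.30 × 10^-3 M
Ka = [H+][A-]/[HA] = (3.89 × 10^-2)² / 7.30 × 10^-3 = 2.1 × 10^-1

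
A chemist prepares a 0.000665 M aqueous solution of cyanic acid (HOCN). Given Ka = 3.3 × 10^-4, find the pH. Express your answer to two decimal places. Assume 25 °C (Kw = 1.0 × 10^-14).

HOCN ⇌ OCN- + H+
Ka = [H+]²/(0.000665 − [H+]) = 3.3 × 10^-4
[H+] is not negligible relative to C₀; solve [H+]² + 0.00033·[H+] − 2.19e-07 = 0.
[H+] = [−0.00033 + √(0.00033² + 8.78e-07)]/2 = 3.32 × 10^-4 M
pH = −log(3.32 × 10^-4) = 3.48

pH = 3.48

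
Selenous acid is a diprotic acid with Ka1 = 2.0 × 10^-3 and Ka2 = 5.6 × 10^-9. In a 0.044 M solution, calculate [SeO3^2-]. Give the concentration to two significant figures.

5.6 × 10^-9 M

First ionization gives [H+] ≈ [HSeO3-] = 8.43 × 10^-3 M.
Second step: Ka2 = [H+][SeO3^2-]/[HSeO3-] ≈ [SeO3^2-] (since [H+] ≈ [HSeO3-]).
So [SeO3^2-] ≈ Ka2.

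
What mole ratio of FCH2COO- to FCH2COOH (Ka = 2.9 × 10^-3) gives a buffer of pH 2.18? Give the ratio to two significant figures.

pKa = -log(2.9 × 10^-3) = 2.538
pH = pKa + log(r) ⇒ log(r) = 2.18 − 2.538 = -0.358
r = [FCH2COO-]/[FCH2COOH] = 10^(-0.358) = 0.439

ratio = 0.44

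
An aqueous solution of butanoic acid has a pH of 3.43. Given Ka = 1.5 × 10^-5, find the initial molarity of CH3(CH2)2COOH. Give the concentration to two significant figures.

C₀ = 9.6 × 10^-3 M

[H+] = 10^(-3.43) = 3.72 × 10^-4 M = x
Ka = x²/(C₀ − x) ⇒ C₀ = x + x²/Ka
C₀ = 3.72 × 10^-4 + (3.72 × 10^-4)²/(1.5 × 10^-5) = 9.60 × 10^-3 M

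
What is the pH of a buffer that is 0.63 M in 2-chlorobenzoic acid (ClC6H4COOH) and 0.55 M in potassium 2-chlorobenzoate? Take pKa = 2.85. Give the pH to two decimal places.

Using pH = pKa + log([base]/[acid]) with [base]/[acid] = 0.55/0.63:
pH = 2.85 + (-0.059) = 2.79

pH = 2.79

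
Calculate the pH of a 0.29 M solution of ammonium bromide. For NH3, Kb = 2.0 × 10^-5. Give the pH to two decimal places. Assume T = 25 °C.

pH = 4.92

NH4+ is the conjugate acid of the weak base NH3.
Ka = Kw/Kb = 1.0×10^-14 / 2.0 × 10^-5 = 5.00 × 10^-10
From the ICE table, Ka = x²/(0.29 − x) = 5.00 × 10^-10.
Since Ka ≪ C₀, x ≈ √(Ka·C₀) = 1.20 × 10^-5 M.
Check: 0.0042% ionized — well under 5%, approximation valid.
pH = −log(1.20 × 10^-5) = 4.92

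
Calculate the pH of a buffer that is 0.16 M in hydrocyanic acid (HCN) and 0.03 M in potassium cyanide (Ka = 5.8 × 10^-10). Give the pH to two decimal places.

pKa = −log(5.8 × 10^-10) = 9.237
Using pH = pKa + log([base]/[acid]) with [base]/[acid] = 0.03/0.16:
pH = 9.237 + (-0.727) = 8.51

pH = 8.51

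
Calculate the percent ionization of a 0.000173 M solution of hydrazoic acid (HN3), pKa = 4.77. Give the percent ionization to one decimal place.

HN3 ⇌ N3- + H+; let x = [H+] at equilibrium.
Ka = 10^(−4.77) = 1.70 × 10^-5
Solve x² + 1.7e-05x − 2.94e-09 = 0 → x = 4.64 × 10^-5 M
% ionization = x/C₀ × 100% = 4.64 × 10^-5/0.000173 × 100% = 26.8%

26.8%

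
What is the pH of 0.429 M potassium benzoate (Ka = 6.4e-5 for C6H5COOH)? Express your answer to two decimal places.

C6H5COO- is the conjugate base of the weak acid C6H5COOH.
Kb = Kw/Ka = 1.0×10^-14 / 6.4 × 10^-5 = 1.56 × 10^-10
Kb = [OH-]²/(0.429 − [OH-]) = 1.56 × 10^-10
Assume [OH-] ≪ 0.429: [OH-] ≈ √(1.56 × 10^-10 × 0.429) = 8.18 × 10^-6 M
Check: 0.0019% ionized — well under 5%, approximation valid.
pOH = 5.09, so pH = 14.00 − pOH = 8.91

pH = 8.91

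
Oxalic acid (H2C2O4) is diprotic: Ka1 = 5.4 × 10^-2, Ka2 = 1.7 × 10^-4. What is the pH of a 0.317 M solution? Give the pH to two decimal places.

Since Ka1 ≫ Ka2, the first ionization dominates [H+].
Ka1 = x²/(0.317 − x) = 5.4 × 10^-2
Solving the quadratic: x = (−Ka1 + √(Ka1² + 4·Ka1·C₀))/2 = 1.07 × 10^-1 M
pH = −log(1.07 × 10^-1) = 0.97

pH = 0.97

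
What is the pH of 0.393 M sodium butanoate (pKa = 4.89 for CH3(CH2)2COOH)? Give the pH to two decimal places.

CH3(CH2)2COO- is the conjugate base of the weak acid CH3(CH2)2COOH.
Ka = 10^(−4.89) = 1.29 × 10^-5
Kb = Kw/Ka = 1.0×10^-14 / 1.29 × 10^-5 = 7.75 × 10^-10
Kb = [OH-]²/(0.393 − [OH-]) = 7.75 × 10^-10
Neglecting [OH-] in the denominator: [OH-] = √(7.75 × 10^-10 × 0.393) = 1.75 × 10^-5 M
pOH = −log(1.75 × 10^-5) = 4.76; pH = 14.00 − 4.76 = 9.24

pH = 9.24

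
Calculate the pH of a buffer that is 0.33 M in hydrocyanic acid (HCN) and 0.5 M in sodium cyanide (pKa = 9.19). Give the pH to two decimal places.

pH = 9.37

Using pH = pKa + log([base]/[acid]) with [base]/[acid] = 0.5/0.33:
pH = 9.19 + (+0.180) = 9.37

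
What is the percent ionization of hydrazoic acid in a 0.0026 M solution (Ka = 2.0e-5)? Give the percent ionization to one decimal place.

HN3 ⇌ N3- + H+; let x = [H+] at equilibrium.
Ka = x²/(C₀ − x); solving the quadratic gives x = 2.18 × 10^-4 M.
Fraction ionized = 2.18 × 10^-4 / 0.0026 = 0.0838 → 8.4%

8.4%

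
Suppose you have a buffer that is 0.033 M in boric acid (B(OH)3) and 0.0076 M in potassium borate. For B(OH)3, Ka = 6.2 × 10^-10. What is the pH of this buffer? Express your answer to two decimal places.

pH = 8.57

pKa = −log(6.2 × 10^-10) = 9.208
Using pH = pKa + log([base]/[acid]) with [base]/[acid] = 0.0076/0.033:
pH = 9.208 + (-0.638) = 8.57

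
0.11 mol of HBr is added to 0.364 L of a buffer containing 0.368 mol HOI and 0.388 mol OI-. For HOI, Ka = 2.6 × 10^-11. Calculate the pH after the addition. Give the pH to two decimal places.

pH = 10.35

After neutralization: n(HOI) = 0.478 mol, n(OI-) = 0.278 mol.
pKa = −log(2.6 × 10^-11) = 10.585
pH = pKa + log(n_OI-/n_HOI) = 10.585 + log(0.278/0.478) = 10.585 + (-0.235)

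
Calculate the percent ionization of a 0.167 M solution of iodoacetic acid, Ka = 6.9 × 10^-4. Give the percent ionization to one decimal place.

6.2%

ICH2COOH ⇌ ICH2COO- + H+; let x = [H+] at equilibrium.
Solve x² + 0.00069x − 0.000115 = 0 → x = 1.04 × 10^-2 M
% ionization = x/C₀ × 100% = 1.04 × 10^-2/0.167 × 100% = 6.2%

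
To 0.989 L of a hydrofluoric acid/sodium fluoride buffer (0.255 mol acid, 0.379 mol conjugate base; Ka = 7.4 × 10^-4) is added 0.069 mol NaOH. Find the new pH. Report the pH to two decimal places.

OH- converts HF to F-: HF → 0.186 mol, F- → 0.448 mol.
pKa = −log(7.4 × 10^-4) = 3.131
pH = pKa + log([A⁻]/[HA]) = 3.131 + log(0.448/0.186) = 3.131 +0.382

pH = 3.51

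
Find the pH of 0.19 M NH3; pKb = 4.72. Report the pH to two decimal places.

NH3 + H2O ⇌ NH4+ + OH-
Kb = 10^(−4.72) = 1.91 × 10^-5
From the ICE table, Kb = [OH-]²/(0.19 − [OH-]) = 1.91 × 10^-5.
Assume [OH-] ≪ 0.19: [OH-] ≈ √(1.91 × 10^-5 × 0.19) = 1.90 × 10^-3 M
pOH = 2.72, so pH = 14.00 − pOH = 11.28

pH = 11.28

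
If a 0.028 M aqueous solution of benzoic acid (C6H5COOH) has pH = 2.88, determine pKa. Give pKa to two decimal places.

[H+] = 10^(-2.88) = 1.32 × 10^-3 M
At equilibrium [HA] = 0.028 − 1.32 × 10^-3 = 2.67 × 10^-2 M
Ka = [H+][A-]/[HA] = (1.32 × 10^-3)² / 2.67 × 10^-2 = 6.53 × 10^-5
pKa = -log(6.53 × 10^-5) = 4.19

pKa = 4.19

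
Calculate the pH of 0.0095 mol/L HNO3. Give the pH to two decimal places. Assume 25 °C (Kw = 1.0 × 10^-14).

HNO3 is a strong acid and dissociates completely, so [H+] = 0.0095 M.
pH = -log(0.0095) = 2.02

pH = 2.02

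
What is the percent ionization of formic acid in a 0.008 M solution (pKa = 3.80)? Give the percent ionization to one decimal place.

HCOOH ⇌ HCOO- + H+; let x = [H+] at equilibrium.
Ka = 10^(−3.80) = 1.58 × 10^-4
Solve x² + 0.000158x − 1.26e-06 = 0 → x = 1.05 × 10^-3 M
Fraction ionized = 1.05 × 10^-3 / 0.008 = 0.1313 → 13.1%

13.1%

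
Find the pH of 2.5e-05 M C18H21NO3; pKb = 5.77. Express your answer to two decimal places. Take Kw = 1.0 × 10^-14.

pH = 8.76

C18H21NO3 + H2O ⇌ C18H22NO3+ + OH-
Kb = 10^(−5.77) = 1.70 × 10^-6
From the ICE table, Kb = [OH-]²/(2.5e-05 − [OH-]) = 1.70 × 10^-6.
[OH-] is not negligible relative to C₀; solve [OH-]² + 1.7e-06·[OH-] − 4.25e-11 = 0.
[OH-] = [−1.7e-06 + √(1.7e-06² + 1.7e-10)]/2 = 5.72 × 10^-6 M
pOH = −log(5.72 × 10^-6) = 5.24; pH = 14.00 − 5.24 = 8.76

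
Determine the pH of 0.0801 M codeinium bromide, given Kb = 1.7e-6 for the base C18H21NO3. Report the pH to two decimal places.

pH = 4.66

C18H22NO3+ is the conjugate acid of the weak base C18H21NO3.
Ka = Kw/Kb = 1.0×10^-14 / 1.7 × 10^-6 = 5.88 × 10^-9
Ka = x²/(0.0801 − x) = 5.88 × 10^-9
Assume x ≪ 0.0801: x ≈ √(5.88 × 10^-9 × 0.0801) = 2.17 × 10^-5 M
pH = −log[H+] = −log(2.17 × 10^-5) = 4.66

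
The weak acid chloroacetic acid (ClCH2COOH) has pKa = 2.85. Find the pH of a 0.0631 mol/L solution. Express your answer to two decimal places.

pH = 2.06

ClCH2COOH ⇌ ClCH2COO- + H+
Ka = 10^(−2.85) = 1.41 × 10^-3
Ka = x²/(0.0631 − x) = 1.41 × 10^-3
The 5% rule fails; solving x² + Ka·x − Ka·C₀ = 0 exactly:
x = (−Ka + √(Ka² + 4·Ka·C₀))/2 = 8.75 × 10^-3 M
pH = −log(8.75 × 10^-3) = 2.06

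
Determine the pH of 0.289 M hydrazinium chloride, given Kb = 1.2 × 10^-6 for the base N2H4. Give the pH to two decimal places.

N2H5+ is the conjugate acid of the weak base N2H4.
Ka = Kw/Kb = 1.0×10^-14 / 1.2 × 10^-6 = 8.33 × 10^-9
From the ICE table, Ka = [H+]²/(0.289 − [H+]) = 8.33 × 10^-9.
Neglecting [H+] in the denominator: [H+] = √(8.33 × 10^-9 × 0.289) = 4.91 × 10^-5 M
Check: 0.017% ionized — well under 5%, approximation valid.
pH = −log(4.91 × 10^-5) = 4.31

pH = 4.31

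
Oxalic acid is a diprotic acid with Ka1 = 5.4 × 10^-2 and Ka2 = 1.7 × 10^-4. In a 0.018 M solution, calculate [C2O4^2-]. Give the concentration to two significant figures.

First ionization gives [H+] ≈ [HC2O4-] = 1.42 × 10^-2 M.
Second step: Ka2 = [H+][C2O4^2-]/[HC2O4-] ≈ [C2O4^2-] (since [H+] ≈ [HC2O4-]).
So [C2O4^2-] ≈ Ka2.

1.7 × 10^-4 M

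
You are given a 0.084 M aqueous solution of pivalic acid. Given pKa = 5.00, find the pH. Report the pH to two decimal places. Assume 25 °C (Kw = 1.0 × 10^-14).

(CH3)3CCOOH ⇌ (CH3)3CCOO- + H+
Ka = 10^(−5.00) = 1.00 × 10^-5
Ka = [H+]²/(0.084 − [H+]) = 1.00 × 10^-5
Neglecting [H+] in the denominator: [H+] = √(1.00 × 10^-5 × 0.084) = 9.17 × 10^-4 M
pH = −log[H+] = −log(9.17 × 10^-4) = 3.04

pH = 3.04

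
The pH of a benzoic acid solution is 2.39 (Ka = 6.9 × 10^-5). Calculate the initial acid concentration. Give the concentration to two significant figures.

C₀ = 2.4 × 10^-1 M

[H+] = 10^(-2.39) = 4.07 × 10^-3 M = x
Ka = x²/(C₀ − x) ⇒ C₀ = x + x²/Ka
C₀ = 4.07 × 10^-3 + (4.07 × 10^-3)²/(6.9 × 10^-5) = 2.44 × 10^-1 M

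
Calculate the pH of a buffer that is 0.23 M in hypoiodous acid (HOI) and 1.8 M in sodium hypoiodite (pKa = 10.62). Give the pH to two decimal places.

pH = 11.51

pH = pKa + log([A⁻]/[HA]) = 10.62 + log(1.8/0.23)
pH = 10.62 + (+0.894) = 11.51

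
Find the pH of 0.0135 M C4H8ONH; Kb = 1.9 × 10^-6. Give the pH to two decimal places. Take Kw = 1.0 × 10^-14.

pH = 10.20

C4H8ONH + H2O ⇌ C4H8ONH2+ + OH-
From the ICE table, Kb = x²/(0.0135 − x) = 1.9 × 10^-6.
Assume x ≪ 0.0135: x ≈ √(1.9 × 10^-6 × 0.0135) = 1.60 × 10^-4 M
(x/C₀ = 1.2% < 5%, so the approximation holds.)
pOH = −log(1.60 × 10^-4) = 3.80; pH = 14.00 − 3.80 = 10.20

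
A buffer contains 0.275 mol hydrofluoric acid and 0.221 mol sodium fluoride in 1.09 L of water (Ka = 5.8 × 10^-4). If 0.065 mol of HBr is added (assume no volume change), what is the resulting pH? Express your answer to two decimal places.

pH = 2.90

After neutralization: n(HF) = 0.34 mol, n(F-) = 0.156 mol.
pKa = −log(5.8 × 10^-4) = 3.237
pH = pKa + log([A⁻]/[HA]) = 3.237 + log(0.156/0.34) = 3.237 -0.338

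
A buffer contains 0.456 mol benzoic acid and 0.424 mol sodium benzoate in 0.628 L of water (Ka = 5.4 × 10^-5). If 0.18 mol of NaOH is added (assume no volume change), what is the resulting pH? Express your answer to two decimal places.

OH- converts C6H5COOH to C6H5COO-: C6H5COOH → 0.276 mol, C6H5COO- → 0.604 mol.
pKa = −log(5.4 × 10^-5) = 4.268
pH = pKa + log([A⁻]/[HA]) = 4.268 + log(0.604/0.276) = 4.268 +0.340

pH = 4.61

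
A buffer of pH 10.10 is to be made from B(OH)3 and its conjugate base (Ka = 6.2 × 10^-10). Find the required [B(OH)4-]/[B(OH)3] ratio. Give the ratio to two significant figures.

pKa = -log(6.2 × 10^-10) = 9.208
pH = pKa + log(r) ⇒ log(r) = 10.10 − 9.208 = +0.892
r = [B(OH)4-]/[B(OH)3] = 10^(+0.892) = 7.8

ratio = 7.8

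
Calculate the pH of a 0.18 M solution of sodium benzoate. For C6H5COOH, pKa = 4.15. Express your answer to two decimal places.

C6H5COO- is the conjugate base of the weak acid C6H5COOH.
Ka = 10^(−4.15) = 7.08 × 10^-5
Kb = Kw/Ka = 1.0×10^-14 / 7.08 × 10^-5 = 1.41 × 10^-10
From the ICE table, Kb = x²/(0.18 − x) = 1.41 × 10^-10.
Neglecting x in the denominator: x = √(1.41 × 10^-10 × 0.18) = 5.04 × 10^-6 M
Check: 0.0028% ionized — well under 5%, approximation valid.
pOH = 5.30, so pH = 14.00 − pOH = 8.70

pH = 8.70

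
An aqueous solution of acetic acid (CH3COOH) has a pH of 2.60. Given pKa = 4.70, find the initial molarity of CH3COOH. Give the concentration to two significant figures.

[H+] = 10^(-2.60) = 2.51 × 10^-3 M = x
Ka = 10^(−4.70) = 2.00 × 10^-5
Ka = x²/(C₀ − x) ⇒ C₀ = x + x²/Ka
C₀ = 2.51 × 10^-3 + (2.51 × 10^-3)²/(2.00 × 10^-5) = 3.18 × 10^-1 M

C₀ = 3.2 × 10^-1 M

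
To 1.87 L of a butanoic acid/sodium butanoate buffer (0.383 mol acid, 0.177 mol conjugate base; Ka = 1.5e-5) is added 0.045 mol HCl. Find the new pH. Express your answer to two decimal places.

Added H+ converts CH3(CH2)2COO- to CH3(CH2)2COOH: CH3(CH2)2COOH → 0.428 mol, CH3(CH2)2COO- → 0.132 mol.
pKa = −log(1.5 × 10^-5) = 4.824
Henderson–Hasselbalch with mole ratio 0.132/0.428: pH = 4.824 + (-0.511)

pH = 4.31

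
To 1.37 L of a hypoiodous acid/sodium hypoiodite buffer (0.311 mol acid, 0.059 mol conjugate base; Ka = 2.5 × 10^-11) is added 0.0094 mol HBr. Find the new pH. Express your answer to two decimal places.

Added H+ converts OI- to HOI: HOI → 0.32 mol, OI- → 0.0496 mol.
pKa = −log(2.5 × 10^-11) = 10.602
pH = pKa + log([A⁻]/[HA]) = 10.602 + log(0.0496/0.32) = 10.602 -0.810

pH = 9.79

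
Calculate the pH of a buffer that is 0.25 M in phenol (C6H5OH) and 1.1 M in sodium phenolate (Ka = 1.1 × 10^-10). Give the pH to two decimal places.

pH = 10.60

pKa = −log(1.1 × 10^-10) = 9.959
Henderson–Hasselbalch: pH = pKa + log([C6H5O-]/[C6H5OH]) = 9.959 + log(1.1/0.25)
pH = 9.959 + (+0.643) = 10.60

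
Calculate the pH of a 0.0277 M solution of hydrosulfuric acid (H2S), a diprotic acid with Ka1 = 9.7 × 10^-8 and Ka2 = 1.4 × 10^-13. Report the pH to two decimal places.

pH = 4.29

Ka1 ≫ Ka2, so treat the first dissociation as the only significant source of H+.
Ka1 = x²/(0.0277 − x) = 9.7 × 10^-8
x ≈ √(9.7 × 10^-8 × 0.0277) = 5.18 × 10^-5 M
pH = −log(5.18 × 10^-5) = 4.29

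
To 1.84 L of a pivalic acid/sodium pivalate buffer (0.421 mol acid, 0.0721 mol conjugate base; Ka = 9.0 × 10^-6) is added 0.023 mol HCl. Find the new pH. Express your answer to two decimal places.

pH = 4.09

Added H+ converts (CH3)3CCOO- to (CH3)3CCOOH: (CH3)3CCOOH → 0.444 mol, (CH3)3CCOO- → 0.0491 mol.
pKa = −log(9.0 × 10^-6) = 5.046
pH = pKa + log(n_(CH3)3CCOO-/n_(CH3)3CCOOH) = 5.046 + log(0.0491/0.444) = 5.046 + (-0.956)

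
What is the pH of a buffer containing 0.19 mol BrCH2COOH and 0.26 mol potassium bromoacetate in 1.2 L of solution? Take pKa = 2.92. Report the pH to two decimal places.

pH = 3.06

pH = pKa + log([A⁻]/[HA]) = 2.92 + log(0.26/0.19)
pH = 2.92 + (+0.136) = 3.06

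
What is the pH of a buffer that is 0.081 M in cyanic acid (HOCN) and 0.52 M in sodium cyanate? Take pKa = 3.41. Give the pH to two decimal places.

pH = 4.22

pH = pKa + log([A⁻]/[HA]) = 3.41 + log(0.52/0.081)
pH = 3.41 + (+0.808) = 4.22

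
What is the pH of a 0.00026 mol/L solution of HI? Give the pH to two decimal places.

pH = 3.59

HI is a strong acid and dissociates completely, so [H+] = 0.00026 M.
pH = -log(0.00026) = 3.59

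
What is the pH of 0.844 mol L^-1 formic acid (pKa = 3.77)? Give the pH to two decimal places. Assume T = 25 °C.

pH = 1.92

HCOOH ⇌ HCOO- + H+
Ka = 10^(−3.77) = 1.70 × 10^-4
From the ICE table, Ka = [H+]²/(0.844 − [H+]) = 1.70 × 10^-4.
Assume [H+] ≪ 0.844: [H+] ≈ √(1.70 × 10^-4 × 0.844) = 1.20 × 10^-2 M
pH = −log(1.20 × 10^-2) = 1.92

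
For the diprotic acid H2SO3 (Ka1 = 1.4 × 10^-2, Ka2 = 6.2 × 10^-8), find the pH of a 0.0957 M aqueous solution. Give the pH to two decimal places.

Ka1 ≫ Ka2, so treat the first dissociation as the only significant source of H+.
Ka1 = x²/(0.0957 − x) = 1.4 × 10^-2
Solving the quadratic: x = (−Ka1 + √(Ka1² + 4·Ka1·C₀))/2 = 3.03 × 10^-2 M
pH = −log(3.03 × 10^-2) = 1.52

pH = 1.52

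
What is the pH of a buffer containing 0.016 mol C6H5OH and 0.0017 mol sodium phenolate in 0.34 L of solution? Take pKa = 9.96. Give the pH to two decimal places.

pH = 8.99

Henderson–Hasselbalch: pH = pKa + log([C6H5O-]/[C6H5OH]) = 9.96 + log(0.0017/0.016)
pH = 9.96 + (-0.974) = 8.99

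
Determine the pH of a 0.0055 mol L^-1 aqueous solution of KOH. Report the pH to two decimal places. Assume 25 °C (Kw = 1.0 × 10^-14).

pH = 11.74

KOH is a strong base; [OH-] = 0.0055 M.
pOH = -log(0.0055) = 2.26
pH = 14.00 - 2.26 = 11.74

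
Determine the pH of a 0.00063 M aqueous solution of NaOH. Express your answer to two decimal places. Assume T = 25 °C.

pH = 10.80

NaOH is a strong base; [OH-] = 0.00063 M.
pOH = -log(0.00063) = 3.20
pH = 14.00 - 3.20 = 10.80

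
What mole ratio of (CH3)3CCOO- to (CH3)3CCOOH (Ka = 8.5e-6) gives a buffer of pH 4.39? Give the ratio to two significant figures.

ratio = 0.21

pKa = -log(8.5 × 10^-6) = 5.071
pH = pKa + log(r) ⇒ log(r) = 4.39 − 5.071 = -0.681
r = [(CH3)3CCOO-]/[(CH3)3CCOOH] = 10^(-0.681) = 0.208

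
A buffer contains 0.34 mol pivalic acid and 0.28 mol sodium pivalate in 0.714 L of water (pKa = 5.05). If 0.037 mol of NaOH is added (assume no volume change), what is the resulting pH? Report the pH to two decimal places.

pH = 5.07

After neutralization: n((CH3)3CCOOH) = 0.303 mol, n((CH3)3CCOO-) = 0.317 mol.
pH = pKa + log([A⁻]/[HA]) = 5.05 + log(0.317/0.303) = 5.05 +0.020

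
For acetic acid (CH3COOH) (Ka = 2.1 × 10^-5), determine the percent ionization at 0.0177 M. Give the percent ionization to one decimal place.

3.4%

CH3COOH ⇌ CH3COO- + H+; let x = [H+] at equilibrium.
x ≈ √(Ka·C₀) = √(2.1 × 10^-5 × 0.0177) = 6.10 × 10^-4 M
Fraction ionized = 6.10 × 10^-4 / 0.0177 = 0.0345 → 3.4%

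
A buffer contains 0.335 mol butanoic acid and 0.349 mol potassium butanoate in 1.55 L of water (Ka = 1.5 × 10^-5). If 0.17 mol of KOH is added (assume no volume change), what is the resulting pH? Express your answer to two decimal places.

pH = 5.32

After neutralization: n(CH3(CH2)2COOH) = 0.165 mol, n(CH3(CH2)2COO-) = 0.519 mol.
pKa = −log(1.5 × 10^-5) = 4.824
pH = pKa + log([A⁻]/[HA]) = 4.824 + log(0.519/0.165) = 4.824 +0.498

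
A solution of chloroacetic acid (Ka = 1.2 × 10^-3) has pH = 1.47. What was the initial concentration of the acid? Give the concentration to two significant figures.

C₀ = 9.9 × 10^-1 M

[H+] = 10^(-1.47) = 3.39 × 10^-2 M = x
Ka = x²/(C₀ − x) ⇒ C₀ = x + x²/Ka
C₀ = 3.39 × 10^-2 + (3.39 × 10^-2)²/(1.2 × 10^-3) = 9.92 × 10^-1 M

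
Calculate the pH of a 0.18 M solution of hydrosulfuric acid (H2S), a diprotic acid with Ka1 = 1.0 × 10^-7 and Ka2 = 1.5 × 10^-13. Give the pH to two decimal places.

pH = 3.87

Since Ka1 ≫ Ka2, the first ionization dominates [H+].
Ka1 = x²/(0.18 − x) = 1.0 × 10^-7
x ≈ √(1.0 × 10^-7 × 0.18) = 1.34 × 10^-4 M
pH = −log(1.34 × 10^-4) = 3.87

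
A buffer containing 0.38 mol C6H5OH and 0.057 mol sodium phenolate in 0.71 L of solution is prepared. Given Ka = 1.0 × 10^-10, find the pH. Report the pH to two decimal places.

pKa = −log(1.0 × 10^-10) = 10.000
pH = pKa + log([A⁻]/[HA]) = 10.000 + log(0.057/0.38)
pH = 10.000 + (-0.824) = 9.18

pH = 9.18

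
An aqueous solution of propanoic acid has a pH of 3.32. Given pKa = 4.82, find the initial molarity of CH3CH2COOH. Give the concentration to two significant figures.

C₀ = 1.6 × 10^-2 M

[H+] = 10^(-3.32) = 4.79 × 10^-4 M = x
Ka = 10^(−4.82) = 1.51 × 10^-5
Ka = x²/(C₀ − x) ⇒ C₀ = x + x²/Ka
C₀ = 4.79 × 10^-4 + (4.79 × 10^-4)²/(1.51 × 10^-5) = 1.57 × 10^-2 M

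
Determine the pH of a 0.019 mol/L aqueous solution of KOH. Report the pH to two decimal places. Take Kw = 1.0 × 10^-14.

pH = 12.28

KOH is a strong base; [OH-] = 0.019 M.
pOH = -log(0.019) = 1.72
pH = 14.00 - 1.72 = 12.28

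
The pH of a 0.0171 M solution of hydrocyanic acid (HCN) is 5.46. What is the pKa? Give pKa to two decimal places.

pKa = 9.15

[H+] = 10^(-5.46) = 3.47 × 10^-6 M
At equilibrium [HA] = 0.0171 − 3.47 × 10^-6 = 1.71 × 10^-2 M
Ka = [H+][A-]/[HA] = (3.47 × 10^-6)² / 1.71 × 10^-2 = 7.04 × 10^-10
pKa = -log(7.04 × 10^-10) = 9.15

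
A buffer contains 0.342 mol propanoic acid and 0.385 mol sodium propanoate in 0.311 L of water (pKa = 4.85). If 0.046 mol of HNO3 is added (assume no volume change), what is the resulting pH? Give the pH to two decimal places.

Added H+ converts CH3CH2COO- to CH3CH2COOH: CH3CH2COOH → 0.388 mol, CH3CH2COO- → 0.339 mol.
pH = pKa + log(n_CH3CH2COO-/n_CH3CH2COOH) = 4.85 + log(0.339/0.388) = 4.85 + (-0.059)

pH = 4.79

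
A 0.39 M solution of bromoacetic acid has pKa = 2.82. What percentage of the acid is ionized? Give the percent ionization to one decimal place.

6.0%

BrCH2COOH ⇌ BrCH2COO- + H+; let x = [H+] at equilibrium.
Ka = 10^(−2.82) = 1.51 × 10^-3
Solve x² + 0.00151x − 0.000589 = 0 → x = 2.35 × 10^-2 M
Fraction ionized = 2.35 × 10^-2 / 0.39 = 0.0603 → 6.0%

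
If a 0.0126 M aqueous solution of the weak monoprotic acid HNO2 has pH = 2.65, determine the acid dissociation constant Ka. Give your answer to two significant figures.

Ka = 4.8 × 10^-4

[H+] = 10^(-2.65) = 2.24 × 10^-3 M
At equilibrium [HA] = 0.0126 − 2.24 × 10^-3 = 1.04 × 10^-2 M
Ka = [H+][A-]/[HA] = (2.24 × 10^-3)² / 1.04 × 10^-2 = 4.8 × 10^-4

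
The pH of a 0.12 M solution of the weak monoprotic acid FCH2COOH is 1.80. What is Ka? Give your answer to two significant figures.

[H+] = 10^(-1.80) = 1.58 × 10^-2 M
At equilibrium [HA] = 0.12 − 1.58 × 10^-2 = 1.04 × 10^-1 M
Ka = [H+][A-]/[HA] = (1.58 × 10^-2)² / 1.04 × 10^-1 = 2.4 × 10^-3

Ka = 2.4 × 10^-3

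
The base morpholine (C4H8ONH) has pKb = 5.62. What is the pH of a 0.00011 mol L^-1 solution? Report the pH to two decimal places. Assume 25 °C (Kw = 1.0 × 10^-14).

C4H8ONH + H2O ⇌ C4H8ONH2+ + OH-
Kb = 10^(−5.62) = 2.40 × 10^-6
Kb = x²/(0.00011 − x) = 2.40 × 10^-6
Here C₀/Kb ≈ 45.8, so the small-x approximation fails. Use the quadratic:
x = (−Kb + √(Kb² + 4·Kb·C₀))/2 = 1.51 × 10^-5 M
pOH = 4.82, so pH = 14.00 − pOH = 9.18

pH = 9.18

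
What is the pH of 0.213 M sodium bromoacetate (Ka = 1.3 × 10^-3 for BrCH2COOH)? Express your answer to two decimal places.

BrCH2COO- is the conjugate base of the weak acid BrCH2COOH.
Kb = Kw/Ka = 1.0×10^-14 / 1.3 × 10^-3 = 7.69 × 10^-12
From the ICE table, Kb = [OH-]²/(0.213 − [OH-]) = 7.69 × 10^-12.
Assume [OH-] ≪ 0.213: [OH-] ≈ √(7.69 × 10^-12 × 0.213) = 1.28 × 10^-6 M
Check: 0.0006% ionized — well under 5%, approximation valid.
pOH = 5.89, so pH = 14.00 − pOH = 8.11

pH = 8.11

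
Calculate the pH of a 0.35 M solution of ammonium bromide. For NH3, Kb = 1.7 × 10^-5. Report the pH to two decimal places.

pH = 4.84

NH4+ is the conjugate acid of the weak base NH3.
Ka = Kw/Kb = 1.0×10^-14 / 1.7 × 10^-5 = 5.88 × 10^-10
Ka = [H+]²/(0.35 − [H+]) = 5.88 × 10^-10
Since Ka ≪ C₀, [H+] ≈ √(Ka·C₀) = 1.43 × 10^-5 M.
([H+]/C₀ = 0.0041% < 5%, so the approximation holds.)
pH = −log[H+] = −log(1.43 × 10^-5) = 4.84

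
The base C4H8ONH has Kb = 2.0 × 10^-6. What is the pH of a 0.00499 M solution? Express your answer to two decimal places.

C4H8ONH + H2O ⇌ C4H8ONH2+ + OH-
Kb = [OH-]²/(0.00499 − [OH-]) = 2.0 × 10^-6
Since Kb ≪ C₀, [OH-] ≈ √(Kb·C₀) = 9.99 × 10^-5 M.
([OH-]/C₀ = 2% < 5%, so the approximation holds.)
pOH = 4.00, so pH = 14.00 − pOH = 10.00

pH = 10.00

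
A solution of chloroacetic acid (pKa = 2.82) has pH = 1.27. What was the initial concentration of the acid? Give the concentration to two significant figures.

C₀ = 2.0 M

[H+] = 10^(-1.27) = 5.37 × 10^-2 M = x
Ka = 10^(−2.82) = 1.51 × 10^-3
Ka = x²/(C₀ − x) ⇒ C₀ = x + x²/Ka
C₀ = 5.37 × 10^-2 + (5.37 × 10^-2)²/(1.51 × 10^-3) = 1.96 M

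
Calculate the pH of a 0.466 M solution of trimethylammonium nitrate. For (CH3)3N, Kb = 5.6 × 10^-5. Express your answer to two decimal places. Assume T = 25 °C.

pH = 5.04

(CH3)3NH+ is the conjugate acid of the weak base (CH3)3N.
Ka = Kw/Kb = 1.0×10^-14 / 5.6 × 10^-5 = 1.79 × 10^-10
Let x = [H+] at equilibrium. Ka = x²/(0.466 − x).
Neglecting x in the denominator: x = √(1.79 × 10^-10 × 0.466) = 9.13 × 10^-6 M
Check: 0.002% ionized — well under 5%, approximation valid.
pH = −log[H+] = −log(9.13 × 10^-6) = 5.04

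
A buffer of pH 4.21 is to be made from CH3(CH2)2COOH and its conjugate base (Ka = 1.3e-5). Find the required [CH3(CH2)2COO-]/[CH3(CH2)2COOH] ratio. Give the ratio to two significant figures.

ratio = 0.21

pKa = -log(1.3 × 10^-5) = 4.886
pH = pKa + log(r) ⇒ log(r) = 4.21 − 4.886 = -0.676
r = [CH3(CH2)2COO-]/[CH3(CH2)2COOH] = 10^(-0.676) = 0.211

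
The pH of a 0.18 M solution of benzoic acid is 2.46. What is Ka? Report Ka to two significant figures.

[H+] = 10^(-2.46) = 3.47 × 10^-3 M
At equilibrium [HA] = 0.18 − 3.47 × 10^-3 = 1.77 × 10^-1 M
Ka = [H+][A-]/[HA] = (3.47 × 10^-3)² / 1.77 × 10^-1 = 6.8 × 10^-5

Ka = 6.8 × 10^-5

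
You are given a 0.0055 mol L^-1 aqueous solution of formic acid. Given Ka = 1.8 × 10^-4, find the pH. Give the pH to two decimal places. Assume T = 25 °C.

HCOOH ⇌ HCOO- + H+
From the ICE table, Ka = [H+]²/(0.0055 − [H+]) = 1.8 × 10^-4.
[H+] is not negligible relative to C₀; solve [H+]² + 0.00018·[H+] − 9.9e-07 = 0.
[H+] = (−Ka + √(Ka² + 4·Ka·C₀))/2 = 9.09 × 10^-4 M
pH = −log[H+] = −log(9.09 × 10^-4) = 3.04

pH = 3.04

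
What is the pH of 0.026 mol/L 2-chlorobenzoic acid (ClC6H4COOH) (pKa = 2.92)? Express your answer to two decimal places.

pH = 2.30

ClC6H4COOH ⇌ ClC6H4COO- + H+
Ka = 10^(−2.92) = 1.20 × 10^-3
Let x = [H+] at equilibrium. Ka = x²/(0.026 − x).
x is not negligible relative to C₀; solve x² + 0.0012·x − 3.12e-05 = 0.
x = (−Ka + √(Ka² + 4·Ka·C₀))/2 = 5.02 × 10^-3 M
pH = −log(5.02 × 10^-3) = 2.30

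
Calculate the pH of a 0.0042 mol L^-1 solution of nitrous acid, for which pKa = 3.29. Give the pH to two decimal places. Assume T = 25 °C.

HNO2 ⇌ NO2- + H+
Ka = 10^(−3.29) = 5.13 × 10^-4
Ka = [H+]²/(0.0042 − [H+]) = 5.13 × 10^-4
[H+] is not negligible relative to C₀; solve [H+]² + 0.000513·[H+] − 2.15e-06 = 0.
[H+] = [−0.000513 + √(0.000513² + 8.62e-06)]/2 = 1.23 × 10^-3 M
pH = −log[H+] = −log(1.23 × 10^-3) = 2.91

pH = 2.91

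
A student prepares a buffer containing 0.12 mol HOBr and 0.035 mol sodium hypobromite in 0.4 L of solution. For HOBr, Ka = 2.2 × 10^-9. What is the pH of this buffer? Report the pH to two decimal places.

pKa = −log(2.2 × 10^-9) = 8.658
Using pH = pKa + log([base]/[acid]) with [base]/[acid] = 0.035/0.12:
pH = 8.658 + (-0.535) = 8.12

pH = 8.12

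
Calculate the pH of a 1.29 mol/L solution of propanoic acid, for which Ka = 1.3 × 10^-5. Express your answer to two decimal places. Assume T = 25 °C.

CH3CH2COOH ⇌ CH3CH2COO- + H+
Let x = [H+] at equilibrium. Ka = x²/(1.29 − x).
Since Ka ≪ C₀, x ≈ √(Ka·C₀) = 4.10 × 10^-3 M.
Check: 0.32% ionized — well under 5%, approximation valid.
pH = −log[H+] = −log(4.10 × 10^-3) = 2.39

pH = 2.39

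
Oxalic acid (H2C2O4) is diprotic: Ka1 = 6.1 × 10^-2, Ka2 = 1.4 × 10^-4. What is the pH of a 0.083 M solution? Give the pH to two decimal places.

pH = 1.33

Since Ka1 ≫ Ka2, the first ionization dominates [H+].
Ka1 = x²/(0.083 − x) = 6.1 × 10^-2
Solving the quadratic: x = (−Ka1 + √(Ka1² + 4·Ka1·C₀))/2 = 4.69 × 10^-2 M
pH = −log(4.69 × 10^-2) = 1.33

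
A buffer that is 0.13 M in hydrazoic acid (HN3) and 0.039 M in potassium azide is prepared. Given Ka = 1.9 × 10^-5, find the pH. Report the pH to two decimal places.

pKa = −log(1.9 × 10^-5) = 4.721
pH = pKa + log([A⁻]/[HA]) = 4.721 + log(0.039/0.13)
pH = 4.721 + (-0.523) = 4.20

pH = 4.20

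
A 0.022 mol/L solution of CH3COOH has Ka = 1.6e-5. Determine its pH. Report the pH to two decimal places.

CH3COOH ⇌ CH3COO- + H+
Ka = [H+]²/(0.022 − [H+]) = 1.6 × 10^-5
Since Ka ≪ C₀, [H+] ≈ √(Ka·C₀) = 5.93 × 10^-4 M.
pH = −log[H+] = −log(5.93 × 10^-4) = 3.23

pH = 3.23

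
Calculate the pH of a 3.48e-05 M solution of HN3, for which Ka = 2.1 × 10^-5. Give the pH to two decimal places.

pH = 4.73

HN3 ⇌ N3- + H+
From the ICE table, Ka = x²/(3.48e-05 − x) = 2.1 × 10^-5.
Here C₀/Ka ≈ 1.66, so the small-x approximation fails. Use the quadratic:
x = (−Ka + √(Ka² + 4·Ka·C₀))/2 = 1.85 × 10^-5 M
pH = −log[H+] = −log(1.85 × 10^-5) = 4.73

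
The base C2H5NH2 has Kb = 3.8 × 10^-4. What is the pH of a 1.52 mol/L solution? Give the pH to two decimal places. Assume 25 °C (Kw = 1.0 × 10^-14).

pH = 12.38

C2H5NH2 + H2O ⇌ C2H5NH3+ + OH-
From the ICE table, Kb = [OH-]²/(1.52 − [OH-]) = 3.8 × 10^-4.
Since Kb ≪ C₀, [OH-] ≈ √(Kb·C₀) = 2.40 × 10^-2 M.
([OH-]/C₀ = 1.6% < 5%, so the approximation holds.)
pOH = −log(2.40 × 10^-2) = 1.62; pH = 14.00 − 1.62 = 12.38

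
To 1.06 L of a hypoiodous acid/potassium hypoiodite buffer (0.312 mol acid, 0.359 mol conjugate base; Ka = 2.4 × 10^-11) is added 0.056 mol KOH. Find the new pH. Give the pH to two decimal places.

pH = 10.83

After neutralization: n(HOI) = 0.256 mol, n(OI-) = 0.415 mol.
pKa = −log(2.4 × 10^-11) = 10.620
pH = pKa + log([A⁻]/[HA]) = 10.620 + log(0.415/0.256) = 10.620 +0.210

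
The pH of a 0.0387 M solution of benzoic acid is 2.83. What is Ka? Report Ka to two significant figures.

[H+] = 10^(-2.83) = 1.48 × 10^-3 M
At equilibrium [HA] = 0.0387 − 1.48 × 10^-3 = 3.72 × 10^-2 M
Ka = [H+][A-]/[HA] = (1.48 × 10^-3)² / 3.72 × 10^-2 = 5.9 × 10^-5

Ka = 5.9 × 10^-5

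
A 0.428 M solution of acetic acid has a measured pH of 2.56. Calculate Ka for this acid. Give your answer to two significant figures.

[H+] = 10^(-2.56) = 2.75 × 10^-3 M
At equilibrium [HA] = 0.428 − 2.75 × 10^-3 = 4.25 × 10^-1 M
Ka = [H+][A-]/[HA] = (2.75 × 10^-3)² / 4.25 × 10^-1 = 1.8 × 10^-5

Ka = 1.8 × 10^-5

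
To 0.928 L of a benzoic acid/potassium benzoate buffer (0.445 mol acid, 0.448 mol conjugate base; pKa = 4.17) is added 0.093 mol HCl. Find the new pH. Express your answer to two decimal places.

pH = 3.99

Added H+ converts C6H5COO- to C6H5COOH: C6H5COOH → 0.538 mol, C6H5COO- → 0.355 mol.
pH = pKa + log(n_C6H5COO-/n_C6H5COOH) = 4.17 + log(0.355/0.538) = 4.17 + (-0.181)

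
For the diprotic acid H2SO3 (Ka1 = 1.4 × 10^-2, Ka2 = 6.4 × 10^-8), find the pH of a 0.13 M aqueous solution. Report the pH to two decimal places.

pH = 1.44

Ka1 ≫ Ka2, so treat the first dissociation as the only significant source of H+.
Ka1 = x²/(0.13 − x) = 1.4 × 10^-2
Solving the quadratic: x = (−Ka1 + √(Ka1² + 4·Ka1·C₀))/2 = 3.62 × 10^-2 M
pH = −log(3.62 × 10^-2) = 1.44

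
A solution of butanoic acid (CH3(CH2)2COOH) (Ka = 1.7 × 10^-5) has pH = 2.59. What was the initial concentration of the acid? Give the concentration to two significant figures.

[H+] = 10^(-2.59) = 2.57 × 10^-3 M = x
Ka = x²/(C₀ − x) ⇒ C₀ = x + x²/Ka
C₀ = 2.57 × 10^-3 + (2.57 × 10^-3)²/(1.7 × 10^-5) = 3.91 × 10^-1 M

C₀ = 3.9 × 10^-1 M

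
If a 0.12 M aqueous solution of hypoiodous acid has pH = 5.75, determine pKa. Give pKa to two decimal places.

pKa = 10.58

[H+] = 10^(-5.75) = 1.78 × 10^-6 M
At equilibrium [HA] = 0.12 − 1.78 × 10^-6 = 1.20 × 10^-1 M
Ka = [H+][A-]/[HA] = (1.78 × 10^-6)² / 1.20 × 10^-1 = 2.64 × 10^-11
pKa = -log(2.64 × 10^-11) = 10.58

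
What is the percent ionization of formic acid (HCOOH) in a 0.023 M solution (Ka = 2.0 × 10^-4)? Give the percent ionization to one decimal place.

8.9%

HCOOH ⇌ HCOO- + H+; let x = [H+] at equilibrium.
Ka = x²/(C₀ − x); solving the quadratic gives x = 2.05 × 10^-3 M.
% ionization = x/C₀ × 100% = 2.05 × 10^-3/0.023 × 100% = 8.9%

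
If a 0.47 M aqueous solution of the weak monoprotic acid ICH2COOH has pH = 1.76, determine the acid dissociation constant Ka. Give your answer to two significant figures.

Ka = 6.7 × 10^-4

[H+] = 10^(-1.76) = 1.74 × 10^-2 M
At equilibrium [HA] = 0.47 − 1.74 × 10^-2 = 4.53 × 10^-1 M
Ka = [H+][A-]/[HA] = (1.74 × 10^-2)² / 4.53 × 10^-1 = 6.7 × 10^-4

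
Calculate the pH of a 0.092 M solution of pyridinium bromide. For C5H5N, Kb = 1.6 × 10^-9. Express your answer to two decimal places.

pH = 3.12

C5H5NH+ is the conjugate acid of the weak base C5H5N.
Ka = Kw/Kb = 1.0×10^-14 / 1.6 × 10^-9 = 6.25 × 10^-6
Ka = x²/(0.092 − x) = 6.25 × 10^-6
Since Ka ≪ C₀, x ≈ √(Ka·C₀) = 7.58 × 10^-4 M.
pH = −log(7.58 × 10^-4) = 3.12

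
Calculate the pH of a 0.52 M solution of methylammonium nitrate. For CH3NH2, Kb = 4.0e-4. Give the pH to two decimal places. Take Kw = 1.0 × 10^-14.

CH3NH3+ is the conjugate acid of the weak base CH3NH2.
Ka = Kw/Kb = 1.0×10^-14 / 4.0 × 10^-4 = 2.50 × 10^-11
Ka = x²/(0.52 − x) = 2.50 × 10^-11
Assume x ≪ 0.52: x ≈ √(2.50 × 10^-11 × 0.52) = 3.61 × 10^-6 M
(x/C₀ = 0.00069% < 5%, so the approximation holds.)
pH = −log(3.61 × 10^-6) = 5.44

pH = 5.44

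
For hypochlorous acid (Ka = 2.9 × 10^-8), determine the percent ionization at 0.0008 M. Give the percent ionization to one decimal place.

0.6%

HOCl ⇌ OCl- + H+; let x = [H+] at equilibrium.
x ≈ √(Ka·C₀) = √(2.9 × 10^-8 × 0.0008) = 4.82 × 10^-6 M
Fraction ionized = 4.82 × 10^-6 / 0.0008 = 0.0060 → 0.6%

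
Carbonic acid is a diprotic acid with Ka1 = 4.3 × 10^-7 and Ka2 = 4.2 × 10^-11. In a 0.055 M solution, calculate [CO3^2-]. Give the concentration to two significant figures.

First ionization gives [H+] ≈ [HCO3-] = 1.54 × 10^-4 M.
Second step: Ka2 = [H+][CO3^2-]/[HCO3-] ≈ [CO3^2-] (since [H+] ≈ [HCO3-]).
So [CO3^2-] ≈ Ka2.

4.2 × 10^-11 M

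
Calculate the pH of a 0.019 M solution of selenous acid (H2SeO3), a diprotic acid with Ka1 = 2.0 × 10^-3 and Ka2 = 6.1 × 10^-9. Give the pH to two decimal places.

Since Ka1 ≫ Ka2, the first ionization dominates [H+].
Ka1 = x²/(0.019 − x) = 2.0 × 10^-3
Solving the quadratic: x = (−Ka1 + √(Ka1² + 4·Ka1·C₀))/2 = 5.24 × 10^-3 M
pH = −log(5.24 × 10^-3) = 2.28

pH = 2.28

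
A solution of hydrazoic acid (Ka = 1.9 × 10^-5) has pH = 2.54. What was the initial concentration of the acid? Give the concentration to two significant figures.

[H+] = 10^(-2.54) = 2.88 × 10^-3 M = x
Ka = x²/(C₀ − x) ⇒ C₀ = x + x²/Ka
C₀ = 2.88 × 10^-3 + (2.88 × 10^-3)²/(1.9 × 10^-5) = 4.39 × 10^-1 M

C₀ = 4.4 × 10^-1 M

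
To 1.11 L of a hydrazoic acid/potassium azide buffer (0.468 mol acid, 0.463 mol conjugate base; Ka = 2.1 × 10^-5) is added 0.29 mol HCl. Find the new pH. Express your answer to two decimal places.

Added H+ converts N3- to HN3: HN3 → 0.758 mol, N3- → 0.173 mol.
pKa = −log(2.1 × 10^-5) = 4.678
pH = pKa + log([A⁻]/[HA]) = 4.678 + log(0.173/0.758) = 4.678 -0.642

pH = 4.04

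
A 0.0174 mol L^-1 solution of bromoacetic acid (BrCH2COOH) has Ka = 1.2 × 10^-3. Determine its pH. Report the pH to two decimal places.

BrCH2COOH ⇌ BrCH2COO- + H+
Let x = [H+] at equilibrium. Ka = x²/(0.0174 − x).
x is not negligible relative to C₀; solve x² + 0.0012·x − 2.09e-05 = 0.
x = (−Ka + √(Ka² + 4·Ka·C₀))/2 = 4.01 × 10^-3 M
pH = −log(4.01 × 10^-3) = 2.40

pH = 2.40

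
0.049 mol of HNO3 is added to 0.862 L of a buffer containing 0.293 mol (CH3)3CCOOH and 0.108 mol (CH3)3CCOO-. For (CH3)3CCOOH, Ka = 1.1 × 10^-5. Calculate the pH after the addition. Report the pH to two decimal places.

After neutralization: n((CH3)3CCOOH) = 0.342 mol, n((CH3)3CCOO-) = 0.059 mol.
pKa = −log(1.1 × 10^-5) = 4.959
Henderson–Hasselbalch with mole ratio 0.059/0.342: pH = 4.959 + (-0.763)

pH = 4.20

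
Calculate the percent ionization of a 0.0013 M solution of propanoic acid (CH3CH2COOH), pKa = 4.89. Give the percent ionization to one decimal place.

9.5%

CH3CH2COOH ⇌ CH3CH2COO- + H+; let x = [H+] at equilibrium.
Ka = 10^(−4.89) = 1.29 × 10^-5
Ka = x²/(C₀ − x); solving the quadratic gives x = 1.23 × 10^-4 M.
Fraction ionized = 1.23 × 10^-4 / 0.0013 = 0.0946 → 9.5%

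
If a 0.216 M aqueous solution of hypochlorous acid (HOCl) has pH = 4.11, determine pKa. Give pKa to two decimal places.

[H+] = 10^(-4.11) = 7.76 × 10^-5 M
At equilibrium [HA] = 0.216 − 7.76 × 10^-5 = 2.16 × 10^-1 M
Ka = [H+][A-]/[HA] = (7.76 × 10^-5)² / 2.16 × 10^-1 = 2.79 × 10^-8
pKa = -log(2.79 × 10^-8) = 7.55

pKa = 7.55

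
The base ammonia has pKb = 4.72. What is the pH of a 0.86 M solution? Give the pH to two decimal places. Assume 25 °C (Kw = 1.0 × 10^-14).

pH = 11.61

NH3 + H2O ⇌ NH4+ + OH-
Kb = 10^(−4.72) = 1.91 × 10^-5
Kb = [OH-]²/(0.86 − [OH-]) = 1.91 × 10^-5
Since Kb ≪ C₀, [OH-] ≈ √(Kb·C₀) = 4.05 × 10^-3 M.
Check: 0.47% ionized — well under 5%, approximation valid.
pOH = 2.39, so pH = 14.00 − pOH = 11.61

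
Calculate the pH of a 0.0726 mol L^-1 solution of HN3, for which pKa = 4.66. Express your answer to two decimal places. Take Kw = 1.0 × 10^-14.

HN3 ⇌ N3- + H+
Ka = 10^(−4.66) = 2.19 × 10^-5
Let x = [H+] at equilibrium. Ka = x²/(0.0726 − x).
Neglecting x in the denominator: x = √(2.19 × 10^-5 × 0.0726) = 1.26 × 10^-3 M
Check: 1.7% ionized — well under 5%, approximation valid.
pH = −log(1.26 × 10^-3) = 2.90

pH = 2.90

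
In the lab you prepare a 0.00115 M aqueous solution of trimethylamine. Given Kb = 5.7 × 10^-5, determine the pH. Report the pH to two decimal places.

pH = 10.36

(CH3)3N + H2O ⇌ (CH3)3NH+ + OH-
Kb = [OH-]²/(0.00115 − [OH-]) = 5.7 × 10^-5
[OH-] is not negligible relative to C₀; solve [OH-]² + 5.7e-05·[OH-] − 6.56e-08 = 0.
[OH-] = [−5.7e-05 + √(5.7e-05² + 2.62e-07)]/2 = 2.29 × 10^-4 M
pOH = 3.64, so pH = 14.00 − pOH = 10.36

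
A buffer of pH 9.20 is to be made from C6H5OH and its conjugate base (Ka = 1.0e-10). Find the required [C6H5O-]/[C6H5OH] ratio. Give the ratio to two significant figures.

pKa = -log(1.0 × 10^-10) = 10.000
pH = pKa + log(r) ⇒ log(r) = 9.20 − 10.000 = -0.800
r = [C6H5O-]/[C6H5OH] = 10^(-0.800) = 0.158

ratio = 0.16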